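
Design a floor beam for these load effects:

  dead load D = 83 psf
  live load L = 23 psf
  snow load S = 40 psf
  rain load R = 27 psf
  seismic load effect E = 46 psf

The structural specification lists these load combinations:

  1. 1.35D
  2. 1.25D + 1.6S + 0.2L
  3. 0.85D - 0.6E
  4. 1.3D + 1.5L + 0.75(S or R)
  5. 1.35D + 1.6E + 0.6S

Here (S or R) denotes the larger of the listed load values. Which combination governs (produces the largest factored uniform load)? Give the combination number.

(S or R) → S = 40 psf.
1. 1.35(83) = 112.05
2. 1.25(83) + 1.6(40) + 0.2(23) = 103.75 + 64.00 + 4.60 = 172.35
3. 0.85(83) - 0.6(46) = 70.55 - 27.60 = 42.95
4. 1.3(83) + 1.5(23) + 0.75(40) = 107.90 + 34.50 + 30.00 = 172.40
5. 1.35(83) + 1.6(46) + 0.6(40) = 112.05 + 73.60 + 24.00 = 209.65
The largest value is 209.65 psf from combination 5.

Combination 5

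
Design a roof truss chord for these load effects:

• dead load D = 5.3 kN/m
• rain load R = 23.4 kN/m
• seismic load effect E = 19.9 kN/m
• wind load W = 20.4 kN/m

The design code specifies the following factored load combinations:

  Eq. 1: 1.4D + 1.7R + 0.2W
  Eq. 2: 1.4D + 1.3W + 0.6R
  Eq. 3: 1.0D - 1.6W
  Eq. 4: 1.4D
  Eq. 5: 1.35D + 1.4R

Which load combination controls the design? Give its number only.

Eq. 1: 1.4(5.3) + 1.7(23.4) + 0.2(20.4) = 7.4 + 39.8 + 4.1 = 51.3
Eq. 2: 1.4(5.3) + 1.3(20.4) + 0.6(23.4) = 48.0
Eq. 3: 1.0(5.3) - 1.6(20.4) = 5.3 - 32.6 = -27.3
Eq. 4: 1.4(5.3) = 7.4
Eq. 5: 1.35(5.3) + 1.4(23.4) = 39.9
The largest value is 51.3 kN/m from combination 1.

Combination 1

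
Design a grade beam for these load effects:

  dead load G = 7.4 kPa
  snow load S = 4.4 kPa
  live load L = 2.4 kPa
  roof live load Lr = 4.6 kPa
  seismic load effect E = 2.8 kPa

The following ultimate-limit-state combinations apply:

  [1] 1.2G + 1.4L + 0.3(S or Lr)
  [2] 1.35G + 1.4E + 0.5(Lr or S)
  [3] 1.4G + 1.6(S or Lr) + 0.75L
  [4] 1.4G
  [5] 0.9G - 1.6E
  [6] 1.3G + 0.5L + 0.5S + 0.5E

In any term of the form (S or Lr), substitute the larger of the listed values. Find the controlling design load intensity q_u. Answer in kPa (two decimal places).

(S or Lr) → Lr = 4.6 kPa; (Lr or S) → Lr = 4.6 kPa.
[1] 1.2(7.4) + 1.4(2.4) + 0.3(4.6) = 8.88 + 3.36 + 1.38 = 13.62
[2] 1.35(7.4) + 1.4(2.8) + 0.5(4.6) = 9.99 + 3.92 + 2.30 = 16.21
[3] 1.4(7.4) + 1.6(4.6) + 0.75(2.4) = 10.36 + 7.36 + 1.80 = 19.52
[4] 1.4(7.4) = 10.36
[5] 0.9(7.4) - 1.6(2.8) = 6.66 - 4.48 = 2.18
[6] 1.3(7.4) + 0.5(2.4) + 0.5(4.4) + 0.5(2.8) = 9.62 + 1.20 + 2.20 + 1.40 = 14.42
Maximum is from combination 3.

19.52 kPa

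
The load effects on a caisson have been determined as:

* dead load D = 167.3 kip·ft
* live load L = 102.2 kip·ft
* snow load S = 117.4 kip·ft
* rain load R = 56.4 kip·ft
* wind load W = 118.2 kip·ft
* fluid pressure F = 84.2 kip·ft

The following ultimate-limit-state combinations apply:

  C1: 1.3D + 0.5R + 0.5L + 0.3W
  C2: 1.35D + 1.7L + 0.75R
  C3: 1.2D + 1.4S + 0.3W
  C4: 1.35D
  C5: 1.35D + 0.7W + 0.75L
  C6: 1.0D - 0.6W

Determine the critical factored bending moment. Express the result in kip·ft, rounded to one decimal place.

C1: 1.3(167.3) + 0.5(56.4) + 0.5(102.2) + 0.3(118.2) = 217.5 + 28.2 + 51.1 + 35.5 = 332.3
C2: 1.35(167.3) + 1.7(102.2) + 0.75(56.4) = 225.9 + 173.7 + 42.3 = 441.9
C3: 1.2(167.3) + 1.4(117.4) + 0.3(118.2) = 400.6
C4: 1.35(167.3) = 225.9
C5: 1.35(167.3) + 0.7(118.2) + 0.75(102.2) = 385.2
C6: 1.0(167.3) - 0.6(118.2) = 167.3 - 70.9 = 96.4
The controlling combination is 2, giving 441.9 kip·ft.

441.9 kip·ft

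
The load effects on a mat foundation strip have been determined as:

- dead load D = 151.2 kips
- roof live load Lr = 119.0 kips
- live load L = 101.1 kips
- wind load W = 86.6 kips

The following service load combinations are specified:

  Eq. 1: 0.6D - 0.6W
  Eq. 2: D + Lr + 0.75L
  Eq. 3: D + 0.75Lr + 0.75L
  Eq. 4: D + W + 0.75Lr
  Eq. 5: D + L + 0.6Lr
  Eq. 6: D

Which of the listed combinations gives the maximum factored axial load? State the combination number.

Eq. 1: 0.6(151.2) - 0.6(86.6) = 90.72 - 51.96 = 38.76
Eq. 2: 1.0(151.2) + 1.0(119.0) + 0.75(101.1) = 151.20 + 119.00 + 75.83 = 346.03
Eq. 3: 1.0(151.2) + 0.75(119.0) + 0.75(101.1) = 151.20 + 89.25 + 75.83 = 316.28
Eq. 4: 1.0(151.2) + 1.0(86.6) + 0.75(119.0) = 151.20 + 86.60 + 89.25 = 327.05
Eq. 5: 1.0(151.2) + 1.0(101.1) + 0.6(119.0) = 151.20 + 101.10 + 71.40 = 323.70
Eq. 6: 1.0(151.2) = 151.20
The largest value is 346.03 kips from combination 2.

Combination 2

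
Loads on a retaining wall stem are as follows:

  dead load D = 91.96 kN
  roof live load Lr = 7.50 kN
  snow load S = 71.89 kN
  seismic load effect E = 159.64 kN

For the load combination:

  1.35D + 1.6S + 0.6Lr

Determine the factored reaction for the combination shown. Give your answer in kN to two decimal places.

243.67 kN

1.35(91.96) + 1.6(71.89) + 0.6(7.50) = 124.15 + 115.02 + 4.50 = 243.67
V_u = 243.67 kN.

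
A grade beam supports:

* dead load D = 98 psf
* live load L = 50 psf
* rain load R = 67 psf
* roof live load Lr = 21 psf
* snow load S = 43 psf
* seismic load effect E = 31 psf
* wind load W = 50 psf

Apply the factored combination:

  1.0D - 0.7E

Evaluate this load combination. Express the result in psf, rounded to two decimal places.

1.0(98) - 0.7(31) = 98.00 - 21.70 = 76.30
q_u = 76.30 psf.

76.30 psf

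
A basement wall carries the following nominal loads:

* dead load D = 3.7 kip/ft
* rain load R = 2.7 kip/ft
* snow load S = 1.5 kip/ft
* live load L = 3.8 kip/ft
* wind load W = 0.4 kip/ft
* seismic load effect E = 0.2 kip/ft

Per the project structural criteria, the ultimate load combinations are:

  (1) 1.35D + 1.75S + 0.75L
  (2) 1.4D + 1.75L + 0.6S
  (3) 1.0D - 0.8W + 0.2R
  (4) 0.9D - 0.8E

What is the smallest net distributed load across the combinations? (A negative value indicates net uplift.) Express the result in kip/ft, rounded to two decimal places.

(1) 1.35(3.7) + 1.75(1.5) + 0.75(3.8) = 10.47
(2) 1.4(3.7) + 1.75(3.8) + 0.6(1.5) = 5.18 + 6.65 + 0.90 = 12.73
(3) 1.0(3.7) - 0.8(0.4) + 0.2(2.7) = 3.70 - 0.32 + 0.54 = 3.92
(4) 0.9(3.7) - 0.8(0.2) = 3.33 - 0.16 = 3.17
Combination 4 gives the minimum: 3.17 kip/ft.

3.17 kip/ft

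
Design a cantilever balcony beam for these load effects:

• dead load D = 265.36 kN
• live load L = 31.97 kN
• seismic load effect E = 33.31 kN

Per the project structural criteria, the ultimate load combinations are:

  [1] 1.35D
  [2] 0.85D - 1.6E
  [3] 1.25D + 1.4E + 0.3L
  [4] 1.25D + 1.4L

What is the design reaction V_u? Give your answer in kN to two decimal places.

[1] 1.35(265.36) = 358.24
[2] 0.85(265.36) - 1.6(33.31) = 225.56 - 53.30 = 172.26
[3] 1.25(265.36) + 1.4(33.31) + 0.3(31.97) = 387.93
[4] 1.25(265.36) + 1.4(31.97) = 331.70 + 44.76 = 376.46
The controlling combination is 3, giving 387.93 kN.

387.93 kN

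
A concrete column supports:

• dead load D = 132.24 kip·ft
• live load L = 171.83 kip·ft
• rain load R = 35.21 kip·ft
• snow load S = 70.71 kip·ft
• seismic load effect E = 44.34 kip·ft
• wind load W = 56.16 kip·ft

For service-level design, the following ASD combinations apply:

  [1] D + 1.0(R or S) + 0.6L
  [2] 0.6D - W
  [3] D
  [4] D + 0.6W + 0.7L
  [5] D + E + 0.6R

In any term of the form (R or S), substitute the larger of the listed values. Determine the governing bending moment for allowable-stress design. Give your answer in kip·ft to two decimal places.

306.05 kip·ft

(R or S) → S = 70.71 kip·ft.
[1] 1.0(132.24) + 1.0(70.71) + 0.6(171.83) = 306.05
[2] 0.6(132.24) - 1.0(56.16) = 23.18
[3] 1.0(132.24) = 132.24
[4] 1.0(132.24) + 0.6(56.16) + 0.7(171.83) = 286.22
[5] 1.0(132.24) + 1.0(44.34) + 0.6(35.21) = 197.71
Maximum is from combination 1.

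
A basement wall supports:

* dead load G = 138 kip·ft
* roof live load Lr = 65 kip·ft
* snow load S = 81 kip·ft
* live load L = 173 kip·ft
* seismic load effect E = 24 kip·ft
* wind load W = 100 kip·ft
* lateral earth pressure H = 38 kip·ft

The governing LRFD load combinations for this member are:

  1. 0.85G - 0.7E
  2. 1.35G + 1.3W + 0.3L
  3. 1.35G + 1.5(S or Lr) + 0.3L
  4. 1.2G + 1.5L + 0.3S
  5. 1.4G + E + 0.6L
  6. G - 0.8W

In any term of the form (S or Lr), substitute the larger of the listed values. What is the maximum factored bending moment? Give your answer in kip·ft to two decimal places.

(S or Lr) → S = 81 kip·ft.
1. 0.85(138) - 0.7(24) = 117.30 - 16.80 = 100.50
2. 1.35(138) + 1.3(100) + 0.3(173) = 186.30 + 130.00 + 51.90 = 368.20
3. 1.35(138) + 1.5(81) + 0.3(173) = 186.30 + 121.50 + 51.90 = 359.70
4. 1.2(138) + 1.5(173) + 0.3(81) = 165.60 + 259.50 + 24.30 = 449.40
5. 1.4(138) + 1.0(24) + 0.6(173) = 193.20 + 24.00 + 103.80 = 321.00
6. 1.0(138) - 0.8(100) = 138.00 - 80.00 = 58.00
The controlling combination is 4, giving 449.40 kip·ft.

449.40 kip·ft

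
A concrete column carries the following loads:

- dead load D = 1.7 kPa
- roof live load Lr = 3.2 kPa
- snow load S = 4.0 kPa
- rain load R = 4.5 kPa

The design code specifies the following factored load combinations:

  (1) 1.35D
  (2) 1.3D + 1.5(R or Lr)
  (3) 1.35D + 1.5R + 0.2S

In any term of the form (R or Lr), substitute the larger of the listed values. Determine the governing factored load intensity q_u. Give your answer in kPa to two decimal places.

9.85 kPa

(R or Lr) → R = 4.5 kPa.
(1) 1.35(1.7) = 2.30
(2) 1.3(1.7) + 1.5(4.5) = 2.21 + 6.75 = 8.96
(3) 1.35(1.7) + 1.5(4.5) + 0.2(4.0) = 2.30 + 6.75 + 0.80 = 9.85
Maximum is from combination 3.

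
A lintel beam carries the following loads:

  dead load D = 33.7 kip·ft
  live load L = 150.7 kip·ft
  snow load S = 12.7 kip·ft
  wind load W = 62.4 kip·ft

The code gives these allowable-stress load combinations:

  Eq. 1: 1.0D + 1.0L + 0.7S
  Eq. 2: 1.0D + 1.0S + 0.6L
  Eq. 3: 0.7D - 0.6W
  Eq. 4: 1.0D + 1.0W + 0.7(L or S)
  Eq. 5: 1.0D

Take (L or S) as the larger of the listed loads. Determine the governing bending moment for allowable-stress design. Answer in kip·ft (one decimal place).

(L or S) → L = 150.7 kip·ft.
Eq. 1: 1.0(33.7) + 1.0(150.7) + 0.7(12.7) = 193.3
Eq. 2: 1.0(33.7) + 1.0(12.7) + 0.6(150.7) = 136.8
Eq. 3: 0.7(33.7) - 0.6(62.4) = -13.9
Eq. 4: 1.0(33.7) + 1.0(62.4) + 0.7(150.7) = 201.6
Eq. 5: 1.0(33.7) = 33.7
Maximum is from combination 4.

201.6 kip·ft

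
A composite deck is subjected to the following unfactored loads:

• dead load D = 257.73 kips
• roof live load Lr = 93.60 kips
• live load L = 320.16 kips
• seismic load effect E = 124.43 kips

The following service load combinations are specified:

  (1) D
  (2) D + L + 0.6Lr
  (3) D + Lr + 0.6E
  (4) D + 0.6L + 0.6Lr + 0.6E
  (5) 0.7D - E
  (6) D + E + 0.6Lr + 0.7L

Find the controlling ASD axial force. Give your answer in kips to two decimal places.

(1) 1.0(257.73) = 257.73
(2) 1.0(257.73) + 1.0(320.16) + 0.6(93.60) = 257.73 + 320.16 + 56.16 = 634.05
(3) 1.0(257.73) + 1.0(93.60) + 0.6(124.43) = 257.73 + 93.60 + 74.66 = 425.99
(4) 1.0(257.73) + 0.6(320.16) + 0.6(93.60) + 0.6(124.43) = 580.64
(5) 0.7(257.73) - 1.0(124.43) = 180.41 - 124.43 = 55.98
(6) 1.0(257.73) + 1.0(124.43) + 0.6(93.60) + 0.7(320.16) = 257.73 + 124.43 + 56.16 + 224.11 = 662.43
Combination 6 governs: P = 662.43 kips.

662.43 kips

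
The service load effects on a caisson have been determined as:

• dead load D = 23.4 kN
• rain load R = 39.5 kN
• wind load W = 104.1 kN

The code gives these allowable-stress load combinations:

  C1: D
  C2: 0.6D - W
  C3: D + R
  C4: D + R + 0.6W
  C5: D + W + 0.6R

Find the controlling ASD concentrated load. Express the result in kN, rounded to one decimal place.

151.2 kN

C1: 1.0(23.4) = 23.4
C2: 0.6(23.4) - 1.0(104.1) = 14.0 - 104.1 = -90.1
C3: 1.0(23.4) + 1.0(39.5) = 23.4 + 39.5 = 62.9
C4: 1.0(23.4) + 1.0(39.5) + 0.6(104.1) = 23.4 + 39.5 + 62.5 = 125.4
C5: 1.0(23.4) + 1.0(104.1) + 0.6(39.5) = 23.4 + 104.1 + 23.7 = 151.2
Combination 5 governs: P = 151.2 kN.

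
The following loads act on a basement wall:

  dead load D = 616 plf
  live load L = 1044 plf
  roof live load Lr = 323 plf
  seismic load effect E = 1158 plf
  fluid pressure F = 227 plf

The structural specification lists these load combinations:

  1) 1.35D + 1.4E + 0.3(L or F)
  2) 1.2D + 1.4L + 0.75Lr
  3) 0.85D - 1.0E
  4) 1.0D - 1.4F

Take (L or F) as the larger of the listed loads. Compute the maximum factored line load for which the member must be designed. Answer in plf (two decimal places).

(L or F) → L = 1044 plf.
1) 1.35(616) + 1.4(1158) + 0.3(1044) = 831.60 + 1621.20 + 313.20 = 2766.00
2) 1.2(616) + 1.4(1044) + 0.75(323) = 739.20 + 1461.60 + 242.25 = 2443.05
3) 0.85(616) - 1.0(1158) = 523.60 - 1158.00 = -634.40
4) 1.0(616) - 1.4(227) = 616.00 - 317.80 = 298.20
The controlling combination is 1, giving 2766.00 plf.

2766.00 plf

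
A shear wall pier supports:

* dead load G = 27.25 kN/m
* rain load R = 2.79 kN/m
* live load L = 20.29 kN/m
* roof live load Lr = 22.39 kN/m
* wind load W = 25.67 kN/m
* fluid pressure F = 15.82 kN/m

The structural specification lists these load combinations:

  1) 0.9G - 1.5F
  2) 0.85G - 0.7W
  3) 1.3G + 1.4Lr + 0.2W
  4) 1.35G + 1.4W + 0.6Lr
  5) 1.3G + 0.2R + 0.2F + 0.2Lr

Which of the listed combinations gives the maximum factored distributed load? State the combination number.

1) 0.9(27.25) - 1.5(15.82) = 24.53 - 23.73 = 0.80
2) 0.85(27.25) - 0.7(25.67) = 23.16 - 17.97 = 5.19
3) 1.3(27.25) + 1.4(22.39) + 0.2(25.67) = 35.43 + 31.35 + 5.13 = 71.91
4) 1.35(27.25) + 1.4(25.67) + 0.6(22.39) = 36.79 + 35.94 + 13.43 = 86.16
5) 1.3(27.25) + 0.2(2.79) + 0.2(15.82) + 0.2(22.39) = 35.43 + 0.56 + 3.16 + 4.48 = 43.63
The largest value is 86.16 kN/m from combination 4.

Combination 4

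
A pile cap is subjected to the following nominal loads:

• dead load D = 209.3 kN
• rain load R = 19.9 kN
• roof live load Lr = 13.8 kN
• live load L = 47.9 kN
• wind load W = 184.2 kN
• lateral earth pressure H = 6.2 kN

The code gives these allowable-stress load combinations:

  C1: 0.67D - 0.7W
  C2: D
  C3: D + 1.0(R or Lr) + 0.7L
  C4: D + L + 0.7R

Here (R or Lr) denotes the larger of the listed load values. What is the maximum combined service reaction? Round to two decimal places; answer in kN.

271.13 kN

(R or Lr) → R = 19.9 kN.
C1: 0.67(209.3) - 0.7(184.2) = 140.23 - 128.94 = 11.29
C2: 1.0(209.3) = 209.30
C3: 1.0(209.3) + 1.0(19.9) + 0.7(47.9) = 209.30 + 19.90 + 33.53 = 262.73
C4: 1.0(209.3) + 1.0(47.9) + 0.7(19.9) = 209.30 + 47.90 + 13.93 = 271.13
The controlling combination is 4, giving 271.13 kN.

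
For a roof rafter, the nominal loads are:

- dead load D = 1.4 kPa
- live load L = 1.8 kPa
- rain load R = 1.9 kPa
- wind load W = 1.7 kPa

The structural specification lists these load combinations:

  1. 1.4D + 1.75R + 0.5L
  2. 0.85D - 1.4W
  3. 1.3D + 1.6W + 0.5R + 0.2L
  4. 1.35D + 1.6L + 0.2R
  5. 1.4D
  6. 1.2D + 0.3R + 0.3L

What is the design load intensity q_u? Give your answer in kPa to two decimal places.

6.19 kPa

1. 1.4(1.4) + 1.75(1.9) + 0.5(1.8) = 6.19
2. 0.85(1.4) - 1.4(1.7) = -1.19
3. 1.3(1.4) + 1.6(1.7) + 0.5(1.9) + 0.2(1.8) = 5.85
4. 1.35(1.4) + 1.6(1.8) + 0.2(1.9) = 5.15
5. 1.4(1.4) = 1.96
6. 1.2(1.4) + 0.3(1.9) + 0.3(1.8) = 2.79
Maximum is from combination 1.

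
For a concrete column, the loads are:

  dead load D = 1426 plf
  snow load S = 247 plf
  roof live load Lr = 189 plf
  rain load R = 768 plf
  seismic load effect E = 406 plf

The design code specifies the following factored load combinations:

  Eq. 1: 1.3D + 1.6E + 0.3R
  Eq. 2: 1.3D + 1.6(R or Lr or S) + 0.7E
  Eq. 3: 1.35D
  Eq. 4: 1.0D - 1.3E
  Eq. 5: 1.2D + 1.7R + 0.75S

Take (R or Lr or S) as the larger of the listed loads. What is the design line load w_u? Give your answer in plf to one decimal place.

(R or Lr or S) → R = 768 plf.
Eq. 1: 1.3(1426) + 1.6(406) + 0.3(768) = 2733.8
Eq. 2: 1.3(1426) + 1.6(768) + 0.7(406) = 3366.8
Eq. 3: 1.35(1426) = 1925.1
Eq. 4: 1.0(1426) - 1.3(406) = 898.2
Eq. 5: 1.2(1426) + 1.7(768) + 0.75(247) = 3202.1
Combination 2 governs: w_u = 3366.8 plf.

3366.8 plf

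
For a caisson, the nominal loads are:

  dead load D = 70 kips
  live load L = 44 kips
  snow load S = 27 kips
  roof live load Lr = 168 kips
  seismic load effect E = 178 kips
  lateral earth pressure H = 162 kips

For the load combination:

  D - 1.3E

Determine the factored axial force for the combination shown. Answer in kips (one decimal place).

1.0(70) - 1.3(178) = -161.4
P_u = -161.4 kips.

-161.4 kips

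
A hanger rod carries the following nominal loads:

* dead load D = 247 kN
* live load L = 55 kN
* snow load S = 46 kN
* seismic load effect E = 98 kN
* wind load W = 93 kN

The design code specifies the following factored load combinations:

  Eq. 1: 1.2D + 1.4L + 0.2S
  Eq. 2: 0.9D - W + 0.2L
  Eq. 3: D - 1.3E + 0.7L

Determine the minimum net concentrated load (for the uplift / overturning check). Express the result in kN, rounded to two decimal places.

Eq. 1: 1.2(247) + 1.4(55) + 0.2(46) = 296.40 + 77.00 + 9.20 = 382.60
Eq. 2: 0.9(247) - 1.0(93) + 0.2(55) = 222.30 - 93.00 + 11.00 = 140.30
Eq. 3: 1.0(247) - 1.3(98) + 0.7(55) = 247.00 - 127.40 + 38.50 = 158.10
Combination 2 gives the minimum: 140.30 kN.

140.30 kN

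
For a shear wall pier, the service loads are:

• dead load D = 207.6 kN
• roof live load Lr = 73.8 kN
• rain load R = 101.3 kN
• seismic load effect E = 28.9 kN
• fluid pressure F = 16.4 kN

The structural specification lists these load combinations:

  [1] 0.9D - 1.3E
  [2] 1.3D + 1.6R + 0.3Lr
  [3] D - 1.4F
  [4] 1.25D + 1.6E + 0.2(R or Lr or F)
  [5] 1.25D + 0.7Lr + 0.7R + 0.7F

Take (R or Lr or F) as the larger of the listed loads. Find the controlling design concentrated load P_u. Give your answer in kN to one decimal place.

(R or Lr or F) → R = 101.3 kN.
[1] 0.9(207.6) - 1.3(28.9) = 149.3
[2] 1.3(207.6) + 1.6(101.3) + 0.3(73.8) = 269.9 + 162.1 + 22.1 = 454.1
[3] 1.0(207.6) - 1.4(16.4) = 207.6 - 23.0 = 184.6
[4] 1.25(207.6) + 1.6(28.9) + 0.2(101.3) = 259.5 + 46.2 + 20.3 = 326.0
[5] 1.25(207.6) + 0.7(73.8) + 0.7(101.3) + 0.7(16.4) = 259.5 + 51.7 + 70.9 + 11.5 = 393.6
The controlling combination is 2, giving 454.1 kN.

454.1 kN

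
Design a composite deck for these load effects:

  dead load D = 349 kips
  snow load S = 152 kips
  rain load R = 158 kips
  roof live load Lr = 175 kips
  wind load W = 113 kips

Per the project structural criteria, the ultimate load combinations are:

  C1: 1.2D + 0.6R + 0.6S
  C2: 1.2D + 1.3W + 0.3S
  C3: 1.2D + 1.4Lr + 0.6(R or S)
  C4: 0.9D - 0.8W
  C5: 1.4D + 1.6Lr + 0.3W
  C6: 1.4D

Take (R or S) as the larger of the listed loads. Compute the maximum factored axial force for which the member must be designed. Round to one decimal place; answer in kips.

802.5 kips

(R or S) → R = 158 kips.
C1: 1.2(349) + 0.6(158) + 0.6(152) = 418.8 + 94.8 + 91.2 = 604.8
C2: 1.2(349) + 1.3(113) + 0.3(152) = 418.8 + 146.9 + 45.6 = 611.3
C3: 1.2(349) + 1.4(175) + 0.6(158) = 418.8 + 245.0 + 94.8 = 758.6
C4: 0.9(349) - 0.8(113) = 314.1 - 90.4 = 223.7
C5: 1.4(349) + 1.6(175) + 0.3(113) = 488.6 + 280.0 + 33.9 = 802.5
C6: 1.4(349) = 488.6
Combination 5 governs: P_u = 802.5 kips.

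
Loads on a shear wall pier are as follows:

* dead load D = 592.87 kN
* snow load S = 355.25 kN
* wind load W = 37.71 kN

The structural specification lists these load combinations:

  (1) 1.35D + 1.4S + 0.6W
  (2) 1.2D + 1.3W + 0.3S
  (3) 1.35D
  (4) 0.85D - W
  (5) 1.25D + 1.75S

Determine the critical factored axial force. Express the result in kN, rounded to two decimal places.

(1) 1.35(592.87) + 1.4(355.25) + 0.6(37.71) = 800.37 + 497.35 + 22.63 = 1320.35
(2) 1.2(592.87) + 1.3(37.71) + 0.3(355.25) = 711.44 + 49.02 + 106.58 = 867.04
(3) 1.35(592.87) = 800.37
(4) 0.85(592.87) - 1.0(37.71) = 503.94 - 37.71 = 466.23
(5) 1.25(592.87) + 1.75(355.25) = 741.09 + 621.69 = 1362.78
Maximum is from combination 5.

1362.78 kN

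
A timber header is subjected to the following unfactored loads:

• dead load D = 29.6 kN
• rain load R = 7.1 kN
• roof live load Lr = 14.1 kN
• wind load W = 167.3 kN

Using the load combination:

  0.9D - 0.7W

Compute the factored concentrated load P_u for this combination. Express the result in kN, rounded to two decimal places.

0.9(29.6) - 0.7(167.3) = -90.47
P_u = -90.47 kN.

-90.47 kN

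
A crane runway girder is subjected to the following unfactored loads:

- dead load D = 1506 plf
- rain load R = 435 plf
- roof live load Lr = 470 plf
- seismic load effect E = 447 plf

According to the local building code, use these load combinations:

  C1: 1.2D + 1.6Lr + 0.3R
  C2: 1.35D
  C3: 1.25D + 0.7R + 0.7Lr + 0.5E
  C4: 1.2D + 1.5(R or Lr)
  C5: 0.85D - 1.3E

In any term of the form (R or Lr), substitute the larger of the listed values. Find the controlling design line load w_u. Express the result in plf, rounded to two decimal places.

2739.50 plf

(R or Lr) → Lr = 470 plf.
C1: 1.2(1506) + 1.6(470) + 0.3(435) = 2689.70
C2: 1.35(1506) = 2033.10
C3: 1.25(1506) + 0.7(435) + 0.7(470) + 0.5(447) = 2739.50
C4: 1.2(1506) + 1.5(470) = 2512.20
C5: 0.85(1506) - 1.3(447) = 699.00
Maximum is from combination 3.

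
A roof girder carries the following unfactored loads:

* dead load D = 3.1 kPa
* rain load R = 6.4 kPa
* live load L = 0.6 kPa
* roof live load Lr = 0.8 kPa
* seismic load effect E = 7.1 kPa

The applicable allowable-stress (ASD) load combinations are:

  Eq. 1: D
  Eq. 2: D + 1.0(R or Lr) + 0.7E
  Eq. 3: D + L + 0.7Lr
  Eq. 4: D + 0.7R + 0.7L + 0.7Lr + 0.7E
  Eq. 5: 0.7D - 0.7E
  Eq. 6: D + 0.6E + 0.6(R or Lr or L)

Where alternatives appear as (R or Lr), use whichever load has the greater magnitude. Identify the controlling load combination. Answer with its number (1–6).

Combination 2

(R or Lr) → R = 6.4 kPa; (R or Lr or L) → R = 6.4 kPa.
Eq. 1: 1.0(3.1) = 3.10
Eq. 2: 1.0(3.1) + 1.0(6.4) + 0.7(7.1) = 3.10 + 6.40 + 4.97 = 14.47
Eq. 3: 1.0(3.1) + 1.0(0.6) + 0.7(0.8) = 3.10 + 0.60 + 0.56 = 4.26
Eq. 4: 1.0(3.1) + 0.7(6.4) + 0.7(0.6) + 0.7(0.8) + 0.7(7.1) = 3.10 + 4.48 + 0.42 + 0.56 + 4.97 = 13.53
Eq. 5: 0.7(3.1) - 0.7(7.1) = 2.17 - 4.97 = -2.80
Eq. 6: 1.0(3.1) + 0.6(7.1) + 0.6(6.4) = 3.10 + 4.26 + 3.84 = 11.20
The largest value is 14.47 kPa from combination 2.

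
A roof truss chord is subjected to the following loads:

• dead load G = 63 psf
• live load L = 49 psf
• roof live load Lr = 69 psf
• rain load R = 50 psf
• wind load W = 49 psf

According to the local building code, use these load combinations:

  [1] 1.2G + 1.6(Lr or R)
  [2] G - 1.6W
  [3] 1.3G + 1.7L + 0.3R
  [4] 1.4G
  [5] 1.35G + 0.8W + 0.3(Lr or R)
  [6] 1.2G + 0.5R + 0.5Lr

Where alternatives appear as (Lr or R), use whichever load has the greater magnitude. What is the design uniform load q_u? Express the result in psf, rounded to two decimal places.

186.00 psf

(Lr or R) → Lr = 69 psf.
[1] 1.2(63) + 1.6(69) = 75.60 + 110.40 = 186.00
[2] 1.0(63) - 1.6(49) = 63.00 - 78.40 = -15.40
[3] 1.3(63) + 1.7(49) + 0.3(50) = 81.90 + 83.30 + 15.00 = 180.20
[4] 1.4(63) = 88.20
[5] 1.35(63) + 0.8(49) + 0.3(69) = 85.05 + 39.20 + 20.70 = 144.95
[6] 1.2(63) + 0.5(50) + 0.5(69) = 75.60 + 25.00 + 34.50 = 135.10
The controlling combination is 1, giving 186.00 psf.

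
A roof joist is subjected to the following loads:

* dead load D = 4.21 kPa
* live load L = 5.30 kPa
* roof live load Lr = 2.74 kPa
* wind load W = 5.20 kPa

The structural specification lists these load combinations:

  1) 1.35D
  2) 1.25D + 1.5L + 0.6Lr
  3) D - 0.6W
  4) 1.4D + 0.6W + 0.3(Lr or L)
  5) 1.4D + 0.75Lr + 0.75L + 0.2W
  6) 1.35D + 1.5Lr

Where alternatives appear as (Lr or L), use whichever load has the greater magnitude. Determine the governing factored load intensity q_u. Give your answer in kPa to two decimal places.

14.86 kPa

(Lr or L) → L = 5.30 kPa.
1) 1.35(4.21) = 5.68
2) 1.25(4.21) + 1.5(5.30) + 0.6(2.74) = 14.86
3) 1.0(4.21) - 0.6(5.20) = 4.21 - 3.12 = 1.09
4) 1.4(4.21) + 0.6(5.20) + 0.3(5.30) = 5.89 + 3.12 + 1.59 = 10.60
5) 1.4(4.21) + 0.75(2.74) + 0.75(5.30) + 0.2(5.20) = 12.96
6) 1.35(4.21) + 1.5(2.74) = 5.68 + 4.11 = 9.79
Maximum is from combination 2.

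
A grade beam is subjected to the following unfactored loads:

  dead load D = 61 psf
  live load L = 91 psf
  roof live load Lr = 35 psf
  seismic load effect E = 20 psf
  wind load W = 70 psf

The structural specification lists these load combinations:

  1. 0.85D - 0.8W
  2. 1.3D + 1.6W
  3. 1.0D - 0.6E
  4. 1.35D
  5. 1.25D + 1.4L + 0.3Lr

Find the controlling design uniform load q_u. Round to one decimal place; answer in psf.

1. 0.85(61) - 0.8(70) = -4.2
2. 1.3(61) + 1.6(70) = 79.3 + 112.0 = 191.3
3. 1.0(61) - 0.6(20) = 61.0 - 12.0 = 49.0
4. 1.35(61) = 82.4
5. 1.25(61) + 1.4(91) + 0.3(35) = 76.3 + 127.4 + 10.5 = 214.2
The controlling combination is 5, giving 214.2 psf.

214.2 psf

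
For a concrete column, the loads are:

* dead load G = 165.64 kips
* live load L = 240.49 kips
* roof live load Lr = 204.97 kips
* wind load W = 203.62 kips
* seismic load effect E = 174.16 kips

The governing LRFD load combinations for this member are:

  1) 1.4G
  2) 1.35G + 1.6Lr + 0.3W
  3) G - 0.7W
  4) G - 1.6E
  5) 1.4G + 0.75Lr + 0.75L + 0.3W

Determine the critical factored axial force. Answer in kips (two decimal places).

627.08 kips

1) 1.4(165.64) = 231.90
2) 1.35(165.64) + 1.6(204.97) + 0.3(203.62) = 223.61 + 327.95 + 61.09 = 612.65
3) 1.0(165.64) - 0.7(203.62) = 165.64 - 142.53 = 23.11
4) 1.0(165.64) - 1.6(174.16) = 165.64 - 278.66 = -113.02
5) 1.4(165.64) + 0.75(204.97) + 0.75(240.49) + 0.3(203.62) = 627.08
Combination 5 governs: P_u = 627.08 kips.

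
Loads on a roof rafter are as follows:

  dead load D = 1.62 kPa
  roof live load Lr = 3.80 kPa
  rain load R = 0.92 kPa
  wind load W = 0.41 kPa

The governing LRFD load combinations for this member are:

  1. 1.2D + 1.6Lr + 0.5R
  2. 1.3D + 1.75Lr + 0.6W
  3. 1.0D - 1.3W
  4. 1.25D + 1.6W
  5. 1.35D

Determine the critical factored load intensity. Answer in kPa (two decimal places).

9.00 kPa

1. 1.2(1.62) + 1.6(3.80) + 0.5(0.92) = 8.48
2. 1.3(1.62) + 1.75(3.80) + 0.6(0.41) = 9.00
3. 1.0(1.62) - 1.3(0.41) = 1.09
4. 1.25(1.62) + 1.6(0.41) = 2.68
5. 1.35(1.62) = 2.19
The controlling combination is 2, giving 9.00 kPa.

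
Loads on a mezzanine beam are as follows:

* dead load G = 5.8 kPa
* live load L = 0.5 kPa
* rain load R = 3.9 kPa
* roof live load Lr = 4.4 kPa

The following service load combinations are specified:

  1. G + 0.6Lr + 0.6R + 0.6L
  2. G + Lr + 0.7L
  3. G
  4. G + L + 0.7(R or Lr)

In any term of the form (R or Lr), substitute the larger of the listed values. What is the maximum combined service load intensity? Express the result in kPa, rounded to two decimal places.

(R or Lr) → Lr = 4.4 kPa.
1. 1.0(5.8) + 0.6(4.4) + 0.6(3.9) + 0.6(0.5) = 11.08
2. 1.0(5.8) + 1.0(4.4) + 0.7(0.5) = 10.55
3. 1.0(5.8) = 5.80
4. 1.0(5.8) + 1.0(0.5) + 0.7(4.4) = 9.38
Maximum is from combination 1.

11.08 kPa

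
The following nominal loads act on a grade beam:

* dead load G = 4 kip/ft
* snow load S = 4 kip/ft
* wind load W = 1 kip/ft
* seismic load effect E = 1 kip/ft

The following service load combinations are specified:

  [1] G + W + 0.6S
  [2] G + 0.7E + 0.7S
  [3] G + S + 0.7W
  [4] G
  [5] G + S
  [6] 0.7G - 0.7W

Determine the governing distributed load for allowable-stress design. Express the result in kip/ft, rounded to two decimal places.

[1] 1.0(4) + 1.0(1) + 0.6(4) = 4.00 + 1.00 + 2.40 = 7.40
[2] 1.0(4) + 0.7(1) + 0.7(4) = 4.00 + 0.70 + 2.80 = 7.50
[3] 1.0(4) + 1.0(4) + 0.7(1) = 4.00 + 4.00 + 0.70 = 8.70
[4] 1.0(4) = 4.00
[5] 1.0(4) + 1.0(4) = 4.00 + 4.00 = 8.00
[6] 0.7(4) - 0.7(1) = 2.80 - 0.70 = 2.10
Maximum is from combination 3.

8.70 kip/ft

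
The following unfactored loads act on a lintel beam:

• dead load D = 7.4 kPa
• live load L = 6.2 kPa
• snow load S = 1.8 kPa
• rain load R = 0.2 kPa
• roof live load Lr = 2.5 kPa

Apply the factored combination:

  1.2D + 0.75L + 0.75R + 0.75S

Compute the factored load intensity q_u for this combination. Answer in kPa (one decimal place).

15.0 kPa

1.2(7.4) + 0.75(6.2) + 0.75(0.2) + 0.75(1.8) = 15.0
q_u = 15.0 kPa.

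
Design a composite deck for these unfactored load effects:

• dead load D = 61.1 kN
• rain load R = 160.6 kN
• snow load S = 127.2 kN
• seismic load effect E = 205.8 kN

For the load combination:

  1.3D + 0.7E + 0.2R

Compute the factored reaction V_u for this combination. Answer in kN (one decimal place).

1.3(61.1) + 0.7(205.8) + 0.2(160.6) = 255.6
V_u = 255.6 kN.

255.6 kN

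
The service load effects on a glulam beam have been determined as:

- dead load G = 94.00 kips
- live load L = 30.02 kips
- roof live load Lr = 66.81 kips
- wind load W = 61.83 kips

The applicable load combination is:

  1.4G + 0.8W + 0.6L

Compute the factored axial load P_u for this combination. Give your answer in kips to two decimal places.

1.4(94.00) + 0.8(61.83) + 0.6(30.02) = 199.08
P_u = 199.08 kips.

199.08 kips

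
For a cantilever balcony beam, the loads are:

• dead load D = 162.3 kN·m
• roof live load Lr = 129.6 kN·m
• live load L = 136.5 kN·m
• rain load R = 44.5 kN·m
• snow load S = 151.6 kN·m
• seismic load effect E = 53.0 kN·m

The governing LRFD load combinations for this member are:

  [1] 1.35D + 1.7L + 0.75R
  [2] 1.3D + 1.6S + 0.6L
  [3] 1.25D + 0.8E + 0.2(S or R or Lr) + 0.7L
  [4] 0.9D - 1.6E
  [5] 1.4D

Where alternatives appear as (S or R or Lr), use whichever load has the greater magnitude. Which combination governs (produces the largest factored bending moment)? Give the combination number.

Combination 2

(S or R or Lr) → S = 151.6 kN·m.
[1] 1.35(162.3) + 1.7(136.5) + 0.75(44.5) = 484.53
[2] 1.3(162.3) + 1.6(151.6) + 0.6(136.5) = 210.99 + 242.56 + 81.90 = 535.45
[3] 1.25(162.3) + 0.8(53.0) + 0.2(151.6) + 0.7(136.5) = 202.88 + 42.40 + 30.32 + 95.55 = 371.15
[4] 0.9(162.3) - 1.6(53.0) = 146.07 - 84.80 = 61.27
[5] 1.4(162.3) = 227.22
The largest value is 535.45 kN·m from combination 2.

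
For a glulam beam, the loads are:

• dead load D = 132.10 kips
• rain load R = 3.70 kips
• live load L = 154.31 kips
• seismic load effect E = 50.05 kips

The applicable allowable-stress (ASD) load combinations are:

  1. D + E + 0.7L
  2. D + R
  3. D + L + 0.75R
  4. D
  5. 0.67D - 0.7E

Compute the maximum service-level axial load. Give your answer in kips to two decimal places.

1. 1.0(132.10) + 1.0(50.05) + 0.7(154.31) = 290.17
2. 1.0(132.10) + 1.0(3.70) = 135.80
3. 1.0(132.10) + 1.0(154.31) + 0.75(3.70) = 289.19
4. 1.0(132.10) = 132.10
5. 0.67(132.10) - 0.7(50.05) = 53.47
Maximum is from combination 1.

290.17 kips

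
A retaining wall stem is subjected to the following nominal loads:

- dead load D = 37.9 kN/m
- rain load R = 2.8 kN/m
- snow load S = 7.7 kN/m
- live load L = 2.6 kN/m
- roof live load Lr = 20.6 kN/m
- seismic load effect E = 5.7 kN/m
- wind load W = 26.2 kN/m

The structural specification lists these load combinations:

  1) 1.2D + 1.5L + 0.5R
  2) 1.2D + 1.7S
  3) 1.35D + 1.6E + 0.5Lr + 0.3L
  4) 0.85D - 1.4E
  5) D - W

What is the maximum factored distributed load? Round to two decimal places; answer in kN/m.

1) 1.2(37.9) + 1.5(2.6) + 0.5(2.8) = 50.78
2) 1.2(37.9) + 1.7(7.7) = 58.57
3) 1.35(37.9) + 1.6(5.7) + 0.5(20.6) + 0.3(2.6) = 71.37
4) 0.85(37.9) - 1.4(5.7) = 24.24
5) 1.0(37.9) - 1.0(26.2) = 11.70
Combination 3 governs: w_u = 71.37 kN/m.

71.37 kN/m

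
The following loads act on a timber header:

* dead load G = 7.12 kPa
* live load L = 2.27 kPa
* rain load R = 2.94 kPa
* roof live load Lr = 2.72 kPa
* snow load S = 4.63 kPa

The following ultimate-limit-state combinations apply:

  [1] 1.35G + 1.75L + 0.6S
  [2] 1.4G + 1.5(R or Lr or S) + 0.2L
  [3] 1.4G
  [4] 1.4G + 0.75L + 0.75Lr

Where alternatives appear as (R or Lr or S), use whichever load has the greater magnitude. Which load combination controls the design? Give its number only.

(R or Lr or S) → S = 4.63 kPa.
[1] 1.35(7.12) + 1.75(2.27) + 0.6(4.63) = 16.36
[2] 1.4(7.12) + 1.5(4.63) + 0.2(2.27) = 17.37
[3] 1.4(7.12) = 9.97
[4] 1.4(7.12) + 0.75(2.27) + 0.75(2.72) = 13.71
The largest value is 17.37 kPa from combination 2.

Combination 2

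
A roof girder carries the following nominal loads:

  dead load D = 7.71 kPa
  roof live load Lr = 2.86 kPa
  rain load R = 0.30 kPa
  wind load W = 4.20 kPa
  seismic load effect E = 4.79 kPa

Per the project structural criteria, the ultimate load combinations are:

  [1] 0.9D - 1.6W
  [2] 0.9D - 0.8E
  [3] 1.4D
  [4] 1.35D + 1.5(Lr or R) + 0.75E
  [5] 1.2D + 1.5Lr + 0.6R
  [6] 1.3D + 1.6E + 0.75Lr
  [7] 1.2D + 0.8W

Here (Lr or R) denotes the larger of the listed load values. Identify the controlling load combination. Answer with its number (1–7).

(Lr or R) → Lr = 2.86 kPa.
[1] 0.9(7.71) - 1.6(4.20) = 0.22
[2] 0.9(7.71) - 0.8(4.79) = 3.11
[3] 1.4(7.71) = 10.79
[4] 1.35(7.71) + 1.5(2.86) + 0.75(4.79) = 18.29
[5] 1.2(7.71) + 1.5(2.86) + 0.6(0.30) = 13.72
[6] 1.3(7.71) + 1.6(4.79) + 0.75(2.86) = 19.83
[7] 1.2(7.71) + 0.8(4.20) = 12.61
The largest value is 19.83 kPa from combination 6.

Combination 6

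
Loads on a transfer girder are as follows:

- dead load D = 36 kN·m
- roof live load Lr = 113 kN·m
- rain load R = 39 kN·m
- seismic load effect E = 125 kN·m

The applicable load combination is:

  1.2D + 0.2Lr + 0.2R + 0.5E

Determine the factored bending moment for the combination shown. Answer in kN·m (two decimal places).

136.10 kN·m

1.2(36) + 0.2(113) + 0.2(39) + 0.5(125) = 43.20 + 22.60 + 7.80 + 62.50 = 136.10
M_u = 136.10 kN·m.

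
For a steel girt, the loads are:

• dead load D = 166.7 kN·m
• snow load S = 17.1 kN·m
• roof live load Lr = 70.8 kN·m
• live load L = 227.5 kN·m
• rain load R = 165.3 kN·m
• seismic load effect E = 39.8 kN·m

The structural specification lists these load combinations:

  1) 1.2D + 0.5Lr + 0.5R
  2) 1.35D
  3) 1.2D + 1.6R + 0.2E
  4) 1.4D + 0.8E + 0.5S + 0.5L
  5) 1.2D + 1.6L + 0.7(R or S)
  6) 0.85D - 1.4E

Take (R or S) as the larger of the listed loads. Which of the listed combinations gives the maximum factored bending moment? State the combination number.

(R or S) → R = 165.3 kN·m.
1) 1.2(166.7) + 0.5(70.8) + 0.5(165.3) = 200.04 + 35.40 + 82.65 = 318.09
2) 1.35(166.7) = 225.05
3) 1.2(166.7) + 1.6(165.3) + 0.2(39.8) = 200.04 + 264.48 + 7.96 = 472.48
4) 1.4(166.7) + 0.8(39.8) + 0.5(17.1) + 0.5(227.5) = 233.38 + 31.84 + 8.55 + 113.75 = 387.52
5) 1.2(166.7) + 1.6(227.5) + 0.7(165.3) = 200.04 + 364.00 + 115.71 = 679.75
6) 0.85(166.7) - 1.4(39.8) = 141.70 - 55.72 = 85.98
The largest value is 679.75 kN·m from combination 5.

Combination 5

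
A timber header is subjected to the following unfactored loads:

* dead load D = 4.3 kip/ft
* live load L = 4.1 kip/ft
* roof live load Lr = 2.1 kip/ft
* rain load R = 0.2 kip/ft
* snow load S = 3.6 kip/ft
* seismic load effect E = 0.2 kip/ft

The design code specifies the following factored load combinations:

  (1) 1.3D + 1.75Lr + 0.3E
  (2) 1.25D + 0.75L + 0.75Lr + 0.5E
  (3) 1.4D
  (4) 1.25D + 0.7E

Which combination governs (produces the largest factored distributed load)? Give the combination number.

(1) 1.3(4.3) + 1.75(2.1) + 0.3(0.2) = 9.3
(2) 1.25(4.3) + 0.75(4.1) + 0.75(2.1) + 0.5(0.2) = 10.1
(3) 1.4(4.3) = 6.0
(4) 1.25(4.3) + 0.7(0.2) = 5.4 + 0.1 = 5.5
The largest value is 10.1 kip/ft from combination 2.

Combination 2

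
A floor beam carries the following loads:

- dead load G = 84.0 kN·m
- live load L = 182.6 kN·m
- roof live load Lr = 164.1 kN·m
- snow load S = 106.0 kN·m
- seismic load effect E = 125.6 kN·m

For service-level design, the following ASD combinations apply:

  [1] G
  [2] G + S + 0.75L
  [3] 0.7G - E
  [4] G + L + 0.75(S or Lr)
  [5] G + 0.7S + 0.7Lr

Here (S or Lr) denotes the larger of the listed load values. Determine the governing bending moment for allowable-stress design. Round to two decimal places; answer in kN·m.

(S or Lr) → Lr = 164.1 kN·m.
[1] 1.0(84.0) = 84.00
[2] 1.0(84.0) + 1.0(106.0) + 0.75(182.6) = 84.00 + 106.00 + 136.95 = 326.95
[3] 0.7(84.0) - 1.0(125.6) = 58.80 - 125.60 = -66.80
[4] 1.0(84.0) + 1.0(182.6) + 0.75(164.1) = 84.00 + 182.60 + 123.08 = 389.68
[5] 1.0(84.0) + 0.7(106.0) + 0.7(164.1) = 84.00 + 74.20 + 114.87 = 273.07
Combination 4 governs: M = 389.68 kN·m.

389.68 kN·m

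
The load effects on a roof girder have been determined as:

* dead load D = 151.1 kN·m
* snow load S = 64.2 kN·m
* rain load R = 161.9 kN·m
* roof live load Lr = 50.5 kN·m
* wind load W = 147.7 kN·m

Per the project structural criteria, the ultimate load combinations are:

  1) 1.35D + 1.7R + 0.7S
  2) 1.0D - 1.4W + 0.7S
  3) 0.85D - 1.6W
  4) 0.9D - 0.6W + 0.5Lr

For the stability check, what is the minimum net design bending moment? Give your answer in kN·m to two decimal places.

-107.89 kN·m

1) 1.35(151.1) + 1.7(161.9) + 0.7(64.2) = 203.99 + 275.23 + 44.94 = 524.16
2) 1.0(151.1) - 1.4(147.7) + 0.7(64.2) = 151.10 - 206.78 + 44.94 = -10.74
3) 0.85(151.1) - 1.6(147.7) = -107.89
4) 0.9(151.1) - 0.6(147.7) + 0.5(50.5) = 135.99 - 88.62 + 25.25 = 72.62
Combination 3 gives the minimum: -107.89 kN·m.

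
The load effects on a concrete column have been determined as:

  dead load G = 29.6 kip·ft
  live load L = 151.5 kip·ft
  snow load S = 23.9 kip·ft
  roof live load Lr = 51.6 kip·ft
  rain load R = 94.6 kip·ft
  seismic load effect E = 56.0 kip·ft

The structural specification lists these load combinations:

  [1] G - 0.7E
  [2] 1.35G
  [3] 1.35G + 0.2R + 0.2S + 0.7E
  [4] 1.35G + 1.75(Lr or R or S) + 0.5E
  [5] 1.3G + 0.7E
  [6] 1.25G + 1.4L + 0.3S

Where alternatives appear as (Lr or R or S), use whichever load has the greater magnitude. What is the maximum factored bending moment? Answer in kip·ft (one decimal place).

(Lr or R or S) → R = 94.6 kip·ft.
[1] 1.0(29.6) - 0.7(56.0) = 29.6 - 39.2 = -9.6
[2] 1.35(29.6) = 40.0
[3] 1.35(29.6) + 0.2(94.6) + 0.2(23.9) + 0.7(56.0) = 40.0 + 18.9 + 4.8 + 39.2 = 102.9
[4] 1.35(29.6) + 1.75(94.6) + 0.5(56.0) = 233.5
[5] 1.3(29.6) + 0.7(56.0) = 38.5 + 39.2 = 77.7
[6] 1.25(29.6) + 1.4(151.5) + 0.3(23.9) = 37.0 + 212.1 + 7.2 = 256.3
The controlling combination is 6, giving 256.3 kip·ft.

256.3 kip·ft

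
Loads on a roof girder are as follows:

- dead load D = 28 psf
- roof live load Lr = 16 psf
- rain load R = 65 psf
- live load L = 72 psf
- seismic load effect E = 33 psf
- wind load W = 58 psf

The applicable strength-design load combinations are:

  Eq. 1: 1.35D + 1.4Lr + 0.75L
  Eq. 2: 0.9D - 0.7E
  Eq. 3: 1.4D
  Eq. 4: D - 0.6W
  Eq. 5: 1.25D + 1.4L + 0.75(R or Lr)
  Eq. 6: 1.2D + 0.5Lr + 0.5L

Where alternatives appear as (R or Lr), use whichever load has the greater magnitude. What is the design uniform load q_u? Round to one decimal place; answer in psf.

184.6 psf

(R or Lr) → R = 65 psf.
Eq. 1: 1.35(28) + 1.4(16) + 0.75(72) = 114.2
Eq. 2: 0.9(28) - 0.7(33) = 2.1
Eq. 3: 1.4(28) = 39.2
Eq. 4: 1.0(28) - 0.6(58) = -6.8
Eq. 5: 1.25(28) + 1.4(72) + 0.75(65) = 184.6
Eq. 6: 1.2(28) + 0.5(16) + 0.5(72) = 77.6
Combination 5 governs: q_u = 184.6 psf.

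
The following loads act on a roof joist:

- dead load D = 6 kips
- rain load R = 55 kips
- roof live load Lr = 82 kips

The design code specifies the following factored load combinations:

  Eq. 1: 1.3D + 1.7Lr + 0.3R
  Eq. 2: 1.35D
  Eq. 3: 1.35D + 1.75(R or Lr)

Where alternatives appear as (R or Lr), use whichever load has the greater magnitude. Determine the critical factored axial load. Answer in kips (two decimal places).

(R or Lr) → Lr = 82 kips.
Eq. 1: 1.3(6) + 1.7(82) + 0.3(55) = 7.80 + 139.40 + 16.50 = 163.70
Eq. 2: 1.35(6) = 8.10
Eq. 3: 1.35(6) + 1.75(82) = 8.10 + 143.50 = 151.60
The controlling combination is 1, giving 163.70 kips.

163.70 kips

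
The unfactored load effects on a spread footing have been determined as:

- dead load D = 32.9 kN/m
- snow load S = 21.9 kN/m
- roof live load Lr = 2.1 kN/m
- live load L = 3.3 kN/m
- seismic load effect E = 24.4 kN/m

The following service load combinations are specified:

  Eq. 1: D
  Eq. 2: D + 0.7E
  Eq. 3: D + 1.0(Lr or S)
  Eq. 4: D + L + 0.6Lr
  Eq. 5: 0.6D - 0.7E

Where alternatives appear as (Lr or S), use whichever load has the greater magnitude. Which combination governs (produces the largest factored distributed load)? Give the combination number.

(Lr or S) → S = 21.9 kN/m.
Eq. 1: 1.0(32.9) = 32.9
Eq. 2: 1.0(32.9) + 0.7(24.4) = 50.0
Eq. 3: 1.0(32.9) + 1.0(21.9) = 54.8
Eq. 4: 1.0(32.9) + 1.0(3.3) + 0.6(2.1) = 37.5
Eq. 5: 0.6(32.9) - 0.7(24.4) = 2.7
The largest value is 54.8 kN/m from combination 3.

Combination 3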